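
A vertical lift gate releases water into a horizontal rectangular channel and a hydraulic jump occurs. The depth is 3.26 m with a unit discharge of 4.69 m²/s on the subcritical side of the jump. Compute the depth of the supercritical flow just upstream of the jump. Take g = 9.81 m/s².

V₂ = q/y₂ = 4.69/3.26 = 1.44 m/s; Fr₂ = V₂/√(g·y₂) = 0.254.
From the momentum equation (using Fr₂), y₁/y₂ = ½[√(1 + 8Fr₂²) − 1] = ½[√1.518 − 1] = 0.116.
y₁ = 0.116 × 3.26 = 0.378 m.

y₁ = 0.378 m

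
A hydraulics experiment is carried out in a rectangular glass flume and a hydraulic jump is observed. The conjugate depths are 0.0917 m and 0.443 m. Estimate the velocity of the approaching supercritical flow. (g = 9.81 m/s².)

V₁ = 3.56 m/s

For a rectangular channel the momentum equation gives q² = ½·g·y₁·y₂·(y₁ + y₂) = ½×9.81×0.0917×0.443×0.535 = 0.107.
q = √0.107 = 0.326 m²/s.
V₁ = q/y₁ = 0.326/0.0917 = 3.56 m/s.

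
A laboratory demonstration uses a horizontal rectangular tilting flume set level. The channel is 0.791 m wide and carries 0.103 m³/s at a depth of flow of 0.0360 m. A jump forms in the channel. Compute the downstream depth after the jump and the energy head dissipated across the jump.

q = Q/b = 0.103/0.791 = 0.130 m²/s; V₁ = q/y₁ = 3.62 m/s. Fr₁ = V₁/√(g·y₁) = 6.09.
By Bélanger, y₂/y₁ = ½[√(1 + 8Fr₁²) − 1] = ½[√297.4 − 1] = 8.12.
y₂ = 8.12 × 0.0360 = 0.292 m.
V₂ = q/y₂ = 0.130/0.292 = 0.445 m/s. E₁ = y₁ + V₁²/2g = 0.703 m; E₂ = y₂ + V₂²/2g = 0.303 m. ΔE = E₁ − E₂ = 0.400 m.

y₂ = 0.292 m; ΔE = 0.400 m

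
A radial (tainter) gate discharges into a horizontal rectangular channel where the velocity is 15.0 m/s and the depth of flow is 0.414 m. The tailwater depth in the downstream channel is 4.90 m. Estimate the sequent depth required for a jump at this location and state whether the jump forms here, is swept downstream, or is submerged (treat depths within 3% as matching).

Fr₁ = V₁/√(g·y₁) = 15.0/√(9.81×0.414) = 7.44.
Conjugate-depth relation: y₂/y₁ = ½[√(1 + 8Fr₁²) − 1] = ½[√444.2 − 1] = 10.0.
y₂ = 10.0 × 0.414 = 4.16 m.
Tailwater y_tw = 4.90 m: y_tw > y₂, so the jump is submerged.

y₂ = 4.16 m; the jump is submerged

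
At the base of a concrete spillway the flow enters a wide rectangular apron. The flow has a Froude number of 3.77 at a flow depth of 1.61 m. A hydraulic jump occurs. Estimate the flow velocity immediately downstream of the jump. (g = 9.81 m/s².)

V₂ = 3.09 m/s

Fr₁ = 3.77 (given).
By Bélanger, y₂/y₁ = ½[√(1 + 8Fr₁²) − 1] = ½[√114.7 − 1] = 4.85.
y₂ = 4.85 × 1.61 = 7.82 m.
V₁ = Fr₁·√(g·y₁) = 3.77×√(9.81×1.61) = 15.0 m/s; q = V₁·y₁ = 24.1 m²/s.
V₂ = q/y₂ = 24.1/7.82 = 3.09 m/s.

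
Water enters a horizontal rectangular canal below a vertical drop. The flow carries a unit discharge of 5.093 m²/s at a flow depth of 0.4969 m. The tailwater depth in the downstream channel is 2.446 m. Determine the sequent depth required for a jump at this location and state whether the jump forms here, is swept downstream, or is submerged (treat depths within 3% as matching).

y₂ = 3.023 m; the jump is swept downstream

V₁ = q/y₁ = 5.093/0.4969 = 10.25 m/s. Fr₁ = V₁/√(g·y₁) = 10.25/√(9.81×0.4969) = 4.642.
From the momentum equation for a rectangular channel, y₂/y₁ = ½[√(1 + 8Fr₁²) − 1] = ½[√173.41 − 1] = 6.084.
y₂ = 6.084 × 0.4969 = 3.023 m.
Tailwater y_tw = 2.446 m: y_tw < y₂, so the jump is swept downstream.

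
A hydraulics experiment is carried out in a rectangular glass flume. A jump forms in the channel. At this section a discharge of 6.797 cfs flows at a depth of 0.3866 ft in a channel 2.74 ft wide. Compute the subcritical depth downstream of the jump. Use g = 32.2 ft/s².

y₂ = 0.8196 ft

q = Q/b = 6.797/2.74 = 2.481 ft²/s; V₁ = q/y₁ = 6.417 ft/s. Fr₁ = V₁/√(g·y₁) = 1.819.
Sequent-depth ratio: y₂/y₁ = ½[√(1 + 8Fr₁²) − 1] = ½[√27.460 − 1] = 2.120.
y₂ = 2.120 × 0.3866 = 0.8196 ft.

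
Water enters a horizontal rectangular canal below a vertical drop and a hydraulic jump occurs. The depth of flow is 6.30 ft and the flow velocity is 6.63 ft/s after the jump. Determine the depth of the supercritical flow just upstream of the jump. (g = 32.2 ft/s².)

Fr₂ = V₂/√(g·y₂) = 6.63/√(32.2×6.30) = 0.465.
The Bélanger relation is symmetric: y₁/y₂ = ½[√(1 + 8Fr₂²) − 1] = ½[√2.733 − 1] = 0.327.
y₁ = 0.327 × 6.30 = 2.06 ft.

y₁ = 2.06 ft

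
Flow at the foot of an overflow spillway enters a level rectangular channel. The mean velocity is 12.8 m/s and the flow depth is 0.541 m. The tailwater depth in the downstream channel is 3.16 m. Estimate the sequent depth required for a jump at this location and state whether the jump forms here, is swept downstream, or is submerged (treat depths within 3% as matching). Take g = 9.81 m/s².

Fr₁ = V₁/√(g·y₁) = 12.8/√(9.81×0.541) = 5.56.
By Bélanger, y₂/y₁ = ½[√(1 + 8Fr₁²) − 1] = ½[√248.0 − 1] = 7.37.
y₂ = 7.37 × 0.541 = 3.99 m.
Tailwater y_tw = 3.16 m: y_tw < y₂, so the jump is swept downstream.

y₂ = 3.99 m; the jump is swept downstream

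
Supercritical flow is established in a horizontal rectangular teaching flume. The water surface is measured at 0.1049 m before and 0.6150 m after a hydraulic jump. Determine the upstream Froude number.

For a rectangular channel the momentum equation gives q² = ½·g·y₁·y₂·(y₁ + y₂) = ½×9.81×0.1049×0.6150×0.7199 = 0.2278.
q = √0.2278 = 0.4773 m²/s.
V₁ = q/y₁ = 4.550 m/s; Fr₁ = V₁/√(g·y₁) = 4.485.

Fr₁ = 4.485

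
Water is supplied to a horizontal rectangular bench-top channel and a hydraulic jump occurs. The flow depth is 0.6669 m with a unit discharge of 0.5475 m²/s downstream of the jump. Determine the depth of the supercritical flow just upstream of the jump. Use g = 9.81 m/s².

y₁ = 0.1169 m

V₂ = q/y₂ = 0.5475/0.6669 = 0.8210 m/s; Fr₂ = V₂/√(g·y₂) = 0.3210.
The Bélanger relation is symmetric: y₁/y₂ = ½[√(1 + 8Fr₂²) − 1] = ½[√1.8242 − 1] = 0.1753.
y₁ = 0.1753 × 0.6669 = 0.1169 m.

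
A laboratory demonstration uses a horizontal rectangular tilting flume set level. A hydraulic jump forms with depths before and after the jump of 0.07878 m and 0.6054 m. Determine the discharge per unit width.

For a rectangular channel the momentum equation gives q² = ½·g·y₁·y₂·(y₁ + y₂) = ½×9.81×0.07878×0.6054×0.6842 = 0.1601.
q = √0.1601 = 0.4001 m²/s.

q = 0.4001 m²/s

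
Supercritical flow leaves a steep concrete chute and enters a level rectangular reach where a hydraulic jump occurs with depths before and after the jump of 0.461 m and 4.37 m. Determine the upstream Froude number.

Fr₁ = 7.05

For a rectangular channel the momentum equation gives q² = ½·g·y₁·y₂·(y₁ + y₂) = ½×9.81×0.461×4.37×4.83 = 47.7.
q = √47.7 = 6.91 m²/s.
V₁ = q/y₁ = 15.0 m/s; Fr₁ = V₁/√(g·y₁) = 7.05.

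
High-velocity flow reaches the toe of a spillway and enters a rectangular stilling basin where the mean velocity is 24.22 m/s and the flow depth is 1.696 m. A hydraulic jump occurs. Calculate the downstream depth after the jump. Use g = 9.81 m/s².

Fr₁ = V₁/√(g·y₁) = 24.22/√(9.81×1.696) = 5.938.
Sequent-depth ratio: y₂/y₁ = ½[√(1 + 8Fr₁²) − 1] = ½[√283.06 − 1] = 7.912.
y₂ = 7.912 × 1.696 = 13.42 m.

y₂ = 13.42 m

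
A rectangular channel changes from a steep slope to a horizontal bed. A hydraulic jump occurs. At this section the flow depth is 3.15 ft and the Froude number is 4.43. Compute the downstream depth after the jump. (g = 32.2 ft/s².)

y₂ = 18.2 ft

Fr₁ = 4.43 (given).
Conjugate-depth relation: y₂/y₁ = ½[√(1 + 8Fr₁²) − 1] = ½[√158.0 − 1] = 5.78.
y₂ = 5.78 × 3.15 = 18.2 ft.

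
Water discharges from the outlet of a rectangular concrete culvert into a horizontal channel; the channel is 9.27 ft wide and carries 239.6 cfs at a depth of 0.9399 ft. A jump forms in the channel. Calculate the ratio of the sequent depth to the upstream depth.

y₂/y₁ = 6.587

q = Q/b = 239.6/9.27 = 25.85 ft²/s; V₁ = q/y₁ = 27.50 ft/s. Fr₁ = V₁/√(g·y₁) = 4.999.
From the momentum equation for a rectangular channel, y₂/y₁ = ½[√(1 + 8Fr₁²) − 1] = ½[√200.90 − 1] = 6.587.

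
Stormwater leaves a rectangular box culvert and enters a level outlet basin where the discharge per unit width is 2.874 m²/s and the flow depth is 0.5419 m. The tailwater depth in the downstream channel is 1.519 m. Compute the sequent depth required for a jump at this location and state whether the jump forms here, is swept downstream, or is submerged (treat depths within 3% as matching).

y₂ = 1.513 m; the jump forms here

V₁ = q/y₁ = 2.874/0.5419 = 5.304 m/s. Fr₁ = V₁/√(g·y₁) = 5.304/√(9.81×0.5419) = 2.300.
Sequent-depth ratio: y₂/y₁ = ½[√(1 + 8Fr₁²) − 1] = ½[√43.329 − 1] = 2.791.
y₂ = 2.791 × 0.5419 = 1.513 m.
Tailwater y_tw = 1.519 m: y_tw ≈ y₂, so the jump forms here.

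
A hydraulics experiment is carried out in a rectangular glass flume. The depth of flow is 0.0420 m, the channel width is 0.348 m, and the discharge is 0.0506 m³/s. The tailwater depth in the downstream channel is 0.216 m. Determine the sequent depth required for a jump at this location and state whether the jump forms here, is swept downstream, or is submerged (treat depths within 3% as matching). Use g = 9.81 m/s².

y₂ = 0.300 m; the jump is swept downstream

q = Q/b = 0.0506/0.348 = 0.145 m²/s; V₁ = q/y₁ = 3.46 m/s. Fr₁ = V₁/√(g·y₁) = 5.39.
Conjugate-depth relation: y₂/y₁ = ½[√(1 + 8Fr₁²) − 1] = ½[√233.7 − 1] = 7.14.
y₂ = 7.14 × 0.0420 = 0.300 m.
Tailwater y_tw = 0.216 m: y_tw < y₂, so the jump is swept downstream.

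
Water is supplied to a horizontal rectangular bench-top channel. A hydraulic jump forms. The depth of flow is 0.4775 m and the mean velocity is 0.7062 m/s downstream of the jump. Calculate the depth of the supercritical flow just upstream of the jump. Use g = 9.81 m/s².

Fr₂ = V₂/√(g·y₂) = 0.7062/√(9.81×0.4775) = 0.3263.
From the momentum equation (using Fr₂), y₁/y₂ = ½[√(1 + 8Fr₂²) − 1] = ½[√1.8517 − 1] = 0.1804.
y₁ = 0.1804 × 0.4775 = 0.08614 m.

y₁ = 0.08614 m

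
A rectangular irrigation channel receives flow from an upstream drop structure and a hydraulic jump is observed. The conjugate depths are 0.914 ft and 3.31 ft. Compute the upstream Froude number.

Fr₁ = 2.89

For a rectangular channel the momentum equation gives q² = ½·g·y₁·y₂·(y₁ + y₂) = ½×32.2×0.914×3.31×4.22 = 206.
q = √206 = 14.3 ft²/s.
V₁ = q/y₁ = 15.7 ft/s; Fr₁ = V₁/√(g·y₁) = 2.89.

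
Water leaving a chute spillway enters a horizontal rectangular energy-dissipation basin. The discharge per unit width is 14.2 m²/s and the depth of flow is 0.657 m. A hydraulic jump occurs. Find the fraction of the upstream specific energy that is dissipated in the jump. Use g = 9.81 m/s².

V₁ = q/y₁ = 14.2/0.657 = 21.6 m/s. Fr₁ = V₁/√(g·y₁) = 21.6/√(9.81×0.657) = 8.51.
By Bélanger, y₂/y₁ = ½[√(1 + 8Fr₁²) − 1] = ½[√580.8 − 1] = 11.6.
y₂ = 11.6 × 0.657 = 7.59 m.
E₁ = y₁ + V₁²/2g = 24.5 m. ΔE = (y₂ − y₁)³/(4y₁y₂) = 16.7 m. ΔE/E₁ = 16.7/24.5 = 0.683.

ΔE/E₁ = 0.683 (68.3%)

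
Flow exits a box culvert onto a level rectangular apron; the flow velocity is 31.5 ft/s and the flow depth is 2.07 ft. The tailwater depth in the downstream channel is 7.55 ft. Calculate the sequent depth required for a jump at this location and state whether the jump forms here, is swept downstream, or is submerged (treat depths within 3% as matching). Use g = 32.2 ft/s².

Fr₁ = V₁/√(g·y₁) = 31.5/√(32.2×2.07) = 3.86.
Sequent-depth ratio: y₂/y₁ = ½[√(1 + 8Fr₁²) − 1] = ½[√120.1 − 1] = 4.98.
y₂ = 4.98 × 2.07 = 10.3 ft.
Tailwater y_tw = 7.55 ft: y_tw < y₂, so the jump is swept downstream.

y₂ = 10.3 ft; the jump is swept downstream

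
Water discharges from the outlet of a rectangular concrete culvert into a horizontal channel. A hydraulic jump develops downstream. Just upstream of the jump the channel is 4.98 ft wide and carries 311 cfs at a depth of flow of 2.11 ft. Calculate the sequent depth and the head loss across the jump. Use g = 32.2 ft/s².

y₂ = 9.71 ft; ΔE = 5.36 ft

q = Q/b = 311/4.98 = 62.4 ft²/s; V₁ = q/y₁ = 29.6 ft/s. Fr₁ = V₁/√(g·y₁) = 3.59.
Bélanger equation: y₂/y₁ = ½[√(1 + 8Fr₁²) − 1] = ½[√104.1 − 1] = 4.60.
y₂ = 4.60 × 2.11 = 9.71 ft.
V₂ = q/y₂ = 62.4/9.71 = 6.43 ft/s. E₁ = y₁ + V₁²/2g = 15.7 ft; E₂ = y₂ + V₂²/2g = 10.4 ft. ΔE = E₁ − E₂ = 5.36 ft.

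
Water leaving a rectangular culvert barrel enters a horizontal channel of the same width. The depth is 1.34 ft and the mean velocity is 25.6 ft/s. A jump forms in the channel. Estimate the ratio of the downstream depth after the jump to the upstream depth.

Fr₁ = V₁/√(g·y₁) = 25.6/√(32.2×1.34) = 3.90.
From the momentum equation for a rectangular channel, y₂/y₁ = ½[√(1 + 8Fr₁²) − 1] = ½[√122.5 − 1] = 5.03.

y₂/y₁ = 5.03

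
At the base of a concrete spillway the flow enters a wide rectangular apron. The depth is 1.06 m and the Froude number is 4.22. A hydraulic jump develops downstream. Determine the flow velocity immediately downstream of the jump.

V₂ = 2.48 m/s

Fr₁ = 4.22 (given).
By Bélanger, y₂/y₁ = ½[√(1 + 8Fr₁²) − 1] = ½[√143.5 − 1] = 5.49.
y₂ = 5.49 × 1.06 = 5.82 m.
V₁ = Fr₁·√(g·y₁) = 4.22×√(9.81×1.06) = 13.6 m/s; q = V₁·y₁ = 14.4 m²/s.
V₂ = q/y₂ = 14.4/5.82 = 2.48 m/s.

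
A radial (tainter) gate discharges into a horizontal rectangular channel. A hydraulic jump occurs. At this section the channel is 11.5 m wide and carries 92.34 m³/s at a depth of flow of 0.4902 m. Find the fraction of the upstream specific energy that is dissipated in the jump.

q = Q/b = 92.34/11.5 = 8.030 m²/s; V₁ = q/y₁ = 16.38 m/s. Fr₁ = V₁/√(g·y₁) = 7.470.
From the momentum equation for a rectangular channel, y₂/y₁ = ½[√(1 + 8Fr₁²) − 1] = ½[√447.36 − 1] = 10.08.
y₂ = 10.08 × 0.4902 = 4.939 m.
E₁ = y₁ + V₁²/2g = 14.17 m. ΔE = (y₂ − y₁)³/(4y₁y₂) = 9.092 m. ΔE/E₁ = 9.092/14.17 = 0.642.

ΔE/E₁ = 0.642 (64.2%)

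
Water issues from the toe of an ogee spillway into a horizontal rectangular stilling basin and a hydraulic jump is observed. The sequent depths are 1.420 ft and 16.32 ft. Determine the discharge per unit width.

q = 81.36 ft²/s

For a rectangular channel the momentum equation gives q² = ½·g·y₁·y₂·(y₁ + y₂) = ½×32.2×1.420×16.32×17.74 = 6619.
q = √6619 = 81.36 ft²/s.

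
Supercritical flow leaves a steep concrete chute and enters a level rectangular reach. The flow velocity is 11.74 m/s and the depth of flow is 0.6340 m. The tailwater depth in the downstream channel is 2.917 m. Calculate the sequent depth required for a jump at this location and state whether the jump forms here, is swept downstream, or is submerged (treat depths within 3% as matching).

y₂ = 3.916 m; the jump is swept downstream

Fr₁ = V₁/√(g·y₁) = 11.74/√(9.81×0.6340) = 4.707.
By Bélanger, y₂/y₁ = ½[√(1 + 8Fr₁²) − 1] = ½[√178.28 − 1] = 6.176.
y₂ = 6.176 × 0.6340 = 3.916 m.
Tailwater y_tw = 2.917 m: y_tw < y₂, so the jump is swept downstream.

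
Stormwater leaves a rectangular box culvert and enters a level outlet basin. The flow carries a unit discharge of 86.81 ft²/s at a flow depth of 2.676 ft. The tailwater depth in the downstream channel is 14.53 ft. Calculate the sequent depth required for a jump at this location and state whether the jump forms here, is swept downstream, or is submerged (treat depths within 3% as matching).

V₁ = q/y₁ = 86.81/2.676 = 32.44 ft/s. Fr₁ = V₁/√(g·y₁) = 32.44/√(32.2×2.676) = 3.495.
Conjugate-depth relation: y₂/y₁ = ½[√(1 + 8Fr₁²) − 1] = ½[√98.705 − 1] = 4.468.
y₂ = 4.468 × 2.676 = 11.96 ft.
Tailwater y_tw = 14.53 ft: y_tw > y₂, so the jump is submerged.

y₂ = 11.96 ft; the jump is submerged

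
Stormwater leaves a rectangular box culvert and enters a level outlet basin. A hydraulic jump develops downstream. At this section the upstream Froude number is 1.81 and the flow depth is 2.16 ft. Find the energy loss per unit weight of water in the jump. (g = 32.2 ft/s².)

ΔE = 0.349 ft

Fr₁ = 1.81 (given).
By Bélanger, y₂/y₁ = ½[√(1 + 8Fr₁²) − 1] = ½[√27.21 − 1] = 2.11.
y₂ = 2.11 × 2.16 = 4.55 ft.
Head loss: ΔE = (y₂ − y₁)³/(4y₁y₂) = (4.55 − 2.16)³/(4×2.16×4.55) = 13.7/39.3 = 0.349 ft.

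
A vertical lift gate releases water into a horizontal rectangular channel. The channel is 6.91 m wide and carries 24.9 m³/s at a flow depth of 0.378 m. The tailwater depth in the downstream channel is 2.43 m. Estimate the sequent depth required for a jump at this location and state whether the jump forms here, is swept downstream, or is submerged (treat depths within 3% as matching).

y₂ = 2.46 m; the jump forms here

q = Q/b = 24.9/6.91 = 3.60 m²/s; V₁ = q/y₁ = 9.53 m/s. Fr₁ = V₁/√(g·y₁) = 4.95.
Sequent-depth ratio: y₂/y₁ = ½[√(1 + 8Fr₁²) − 1] = ½[√197.1 − 1] = 6.52.
y₂ = 6.52 × 0.378 = 2.46 m.
Tailwater y_tw = 2.43 m: y_tw ≈ y₂, so the jump forms here.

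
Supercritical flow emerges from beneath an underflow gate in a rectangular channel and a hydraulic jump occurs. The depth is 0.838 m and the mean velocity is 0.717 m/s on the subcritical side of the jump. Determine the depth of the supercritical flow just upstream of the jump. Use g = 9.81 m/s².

y₁ = 0.0942 m

Fr₂ = V₂/√(g·y₂) = 0.717/√(9.81×0.838) = 0.250.
From the momentum equation (using Fr₂), y₁/y₂ = ½[√(1 + 8Fr₂²) − 1] = ½[√1.500 − 1] = 0.112.
y₁ = 0.112 × 0.838 = 0.0942 m.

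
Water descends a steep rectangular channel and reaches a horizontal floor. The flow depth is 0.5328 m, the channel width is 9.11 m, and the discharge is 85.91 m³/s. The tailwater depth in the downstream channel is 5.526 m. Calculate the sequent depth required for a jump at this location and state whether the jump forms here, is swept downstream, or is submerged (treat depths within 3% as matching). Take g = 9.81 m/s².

q = Q/b = 85.91/9.11 = 9.430 m²/s; V₁ = q/y₁ = 17.70 m/s. Fr₁ = V₁/√(g·y₁) = 7.742.
Bélanger equation: y₂/y₁ = ½[√(1 + 8Fr₁²) − 1] = ½[√480.49 − 1] = 10.46.
y₂ = 10.46 × 0.5328 = 5.573 m.
Tailwater y_tw = 5.526 m: y_tw ≈ y₂, so the jump forms here.

y₂ = 5.573 m; the jump forms here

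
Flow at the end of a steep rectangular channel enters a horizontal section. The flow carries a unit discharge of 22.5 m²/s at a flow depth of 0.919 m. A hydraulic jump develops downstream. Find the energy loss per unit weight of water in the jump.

V₁ = q/y₁ = 22.5/0.919 = 24.5 m/s. Fr₁ = V₁/√(g·y₁) = 24.5/√(9.81×0.919) = 8.15.
From the momentum equation for a rectangular channel, y₂/y₁ = ½[√(1 + 8Fr₁²) − 1] = ½[√532.9 − 1] = 11.0.
y₂ = 11.0 × 0.919 = 10.1 m.
Head loss: ΔE = (y₂ − y₁)³/(4y₁y₂) = (10.1 − 0.919)³/(4×0.919×10.1) = 786/37.3 = 21.1 m.

ΔE = 21.1 m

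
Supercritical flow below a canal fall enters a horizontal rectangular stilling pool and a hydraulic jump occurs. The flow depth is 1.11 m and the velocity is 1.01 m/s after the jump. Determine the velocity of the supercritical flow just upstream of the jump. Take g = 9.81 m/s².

Fr₂ = V₂/√(g·y₂) = 1.01/√(9.81×1.11) = 0.306.
The Bélanger relation is symmetric: y₁/y₂ = ½[√(1 + 8Fr₂²) − 1] = ½[√1.749 − 1] = 0.161.
y₁ = 0.161 × 1.11 = 0.179 m.
V₁ = q/y₁ = 1.12/0.179 = 6.26 m/s.

V₁ = 6.26 m/s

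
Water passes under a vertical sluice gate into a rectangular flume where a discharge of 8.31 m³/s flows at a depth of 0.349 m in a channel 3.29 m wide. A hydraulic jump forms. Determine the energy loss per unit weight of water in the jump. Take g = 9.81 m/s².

q = Q/b = 8.31/3.29 = 2.53 m²/s; V₁ = q/y₁ = 7.24 m/s. Fr₁ = V₁/√(g·y₁) = 3.91.
Bélanger equation: y₂/y₁ = ½[√(1 + 8Fr₁²) − 1] = ½[√123.4 − 1] = 5.05.
y₂ = 5.05 × 0.349 = 1.76 m.
Head loss: ΔE = (y₂ − y₁)³/(4y₁y₂) = (1.76 − 0.349)³/(4×0.349×1.76) = 2.83/2.46 = 1.15 m.

ΔE = 1.15 m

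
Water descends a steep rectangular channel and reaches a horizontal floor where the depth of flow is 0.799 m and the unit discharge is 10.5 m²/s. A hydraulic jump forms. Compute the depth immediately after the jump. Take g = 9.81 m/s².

y₂ = 4.92 m

V₁ = q/y₁ = 10.5/0.799 = 13.1 m/s. Fr₁ = V₁/√(g·y₁) = 13.1/√(9.81×0.799) = 4.69.
Conjugate-depth relation: y₂/y₁ = ½[√(1 + 8Fr₁²) − 1] = ½[√177.3 − 1] = 6.16.
y₂ = 6.16 × 0.799 = 4.92 m.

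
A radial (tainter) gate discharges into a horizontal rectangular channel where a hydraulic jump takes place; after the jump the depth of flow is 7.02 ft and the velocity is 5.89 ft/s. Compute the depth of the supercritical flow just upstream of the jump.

Fr₂ = V₂/√(g·y₂) = 5.89/√(32.2×7.02) = 0.392.
From the momentum equation (using Fr₂), y₁/y₂ = ½[√(1 + 8Fr₂²) − 1] = ½[√2.228 − 1] = 0.246.
y₁ = 0.246 × 7.02 = 1.73 ft.

y₁ = 1.73 ft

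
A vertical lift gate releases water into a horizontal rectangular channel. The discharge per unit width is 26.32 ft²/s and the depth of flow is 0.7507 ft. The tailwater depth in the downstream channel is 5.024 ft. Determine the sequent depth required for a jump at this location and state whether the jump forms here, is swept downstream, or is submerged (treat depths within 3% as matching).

y₂ = 7.205 ft; the jump is swept downstream

V₁ = q/y₁ = 26.32/0.7507 = 35.06 ft/s. Fr₁ = V₁/√(g·y₁) = 35.06/√(32.2×0.7507) = 7.131.
From the momentum equation for a rectangular channel, y₂/y₁ = ½[√(1 + 8Fr₁²) − 1] = ½[√407.82 − 1] = 9.597.
y₂ = 9.597 × 0.7507 = 7.205 ft.
Tailwater y_tw = 5.024 ft: y_tw < y₂, so the jump is swept downstream.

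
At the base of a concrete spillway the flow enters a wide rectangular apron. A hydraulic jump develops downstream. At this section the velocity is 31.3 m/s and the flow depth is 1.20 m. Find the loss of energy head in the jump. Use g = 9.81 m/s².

Fr₁ = V₁/√(g·y₁) = 31.3/√(9.81×1.20) = 9.12.
Bélanger equation: y₂/y₁ = ½[√(1 + 8Fr₁²) − 1] = ½[√666.8 − 1] = 12.4.
y₂ = 12.4 × 1.20 = 14.9 m.
Head loss: ΔE = (y₂ − y₁)³/(4y₁y₂) = (14.9 − 1.20)³/(4×1.20×14.9) = 2568/71.5 = 35.9 m.

ΔE = 35.9 m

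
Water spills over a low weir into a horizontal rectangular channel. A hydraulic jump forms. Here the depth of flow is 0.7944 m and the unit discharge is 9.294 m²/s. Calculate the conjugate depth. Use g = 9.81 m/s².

V₁ = q/y₁ = 9.294/0.7944 = 11.70 m/s. Fr₁ = V₁/√(g·y₁) = 11.70/√(9.81×0.7944) = 4.191.
From the momentum equation for a rectangular channel, y₂/y₁ = ½[√(1 + 8Fr₁²) − 1] = ½[√141.51 − 1] = 5.448.
y₂ = 5.448 × 0.7944 = 4.328 m.

y₂ = 4.328 m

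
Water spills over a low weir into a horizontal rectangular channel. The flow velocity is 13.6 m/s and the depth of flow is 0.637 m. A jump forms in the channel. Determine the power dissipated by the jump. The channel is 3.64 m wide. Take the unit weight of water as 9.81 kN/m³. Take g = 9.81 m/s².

Fr₁ = V₁/√(g·y₁) = 13.6/√(9.81×0.637) = 5.44.
From the momentum equation for a rectangular channel, y₂/y₁ = ½[√(1 + 8Fr₁²) − 1] = ½[√237.8 − 1] = 7.21.
y₂ = 7.21 × 0.637 = 4.59 m.
q = V₁·y₁ = 13.6 × 0.637 = 8.66 m²/s. V₂ = q/y₂ = 8.66/4.59 = 1.89 m/s. E₁ = y₁ + V₁²/2g = 10.1 m; E₂ = y₂ + V₂²/2g = 4.77 m. ΔE = E₁ − E₂ = 5.29 m.
Q = q·b = 8.66 × 3.64 = 31.5 m³/s. P = γ·Q·ΔE = 9.81 × 31.5 × 5.29 = 1636 kW.

P = 1636 kW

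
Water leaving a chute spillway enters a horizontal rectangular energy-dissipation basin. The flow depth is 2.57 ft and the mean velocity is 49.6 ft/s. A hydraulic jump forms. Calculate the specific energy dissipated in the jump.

Fr₁ = V₁/√(g·y₁) = 49.6/√(32.2×2.57) = 5.45.
By Bélanger, y₂/y₁ = ½[√(1 + 8Fr₁²) − 1] = ½[√238.8 − 1] = 7.23.
y₂ = 7.23 × 2.57 = 18.6 ft.
q = V₁·y₁ = 49.6 × 2.57 = 127 ft²/s. V₂ = q/y₂ = 127/18.6 = 6.86 ft/s. E₁ = y₁ + V₁²/2g = 40.8 ft; E₂ = y₂ + V₂²/2g = 19.3 ft. ΔE = E₁ − E₂ = 21.5 ft.

ΔE = 21.5 ft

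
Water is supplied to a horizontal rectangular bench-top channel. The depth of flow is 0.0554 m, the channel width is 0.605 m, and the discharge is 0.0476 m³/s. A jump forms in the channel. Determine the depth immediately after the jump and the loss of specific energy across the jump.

q = Q/b = 0.0476/0.605 = 0.0787 m²/s; V₁ = q/y₁ = 1.42 m/s. Fr₁ = V₁/√(g·y₁) = 1.93.
Sequent-depth ratio: y₂/y₁ = ½[√(1 + 8Fr₁²) − 1] = ½[√30.69 − 1] = 2.27.
y₂ = 2.27 × 0.0554 = 0.126 m.
Head loss: ΔE = (y₂ − y₁)³/(4y₁y₂) = (0.126 − 0.0554)³/(4×0.0554×0.126) = 0.000348/0.0279 = 0.0125 m.

y₂ = 0.126 m; ΔE = 0.0125 m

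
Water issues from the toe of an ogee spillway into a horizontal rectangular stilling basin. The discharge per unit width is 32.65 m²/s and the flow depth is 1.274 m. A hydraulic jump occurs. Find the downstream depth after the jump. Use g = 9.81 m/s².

y₂ = 12.44 m

V₁ = q/y₁ = 32.65/1.274 = 25.63 m/s. Fr₁ = V₁/√(g·y₁) = 25.63/√(9.81×1.274) = 7.249.
From the momentum equation for a rectangular channel, y₂/y₁ = ½[√(1 + 8Fr₁²) − 1] = ½[√421.42 − 1] = 9.764.
y₂ = 9.764 × 1.274 = 12.44 m.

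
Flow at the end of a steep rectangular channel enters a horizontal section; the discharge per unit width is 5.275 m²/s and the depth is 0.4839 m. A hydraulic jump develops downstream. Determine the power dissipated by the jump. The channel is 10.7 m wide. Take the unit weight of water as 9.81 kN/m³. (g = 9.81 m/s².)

V₁ = q/y₁ = 5.275/0.4839 = 10.90 m/s. Fr₁ = V₁/√(g·y₁) = 10.90/√(9.81×0.4839) = 5.003.
By Bélanger, y₂/y₁ = ½[√(1 + 8Fr₁²) − 1] = ½[√201.26 − 1] = 6.593.
y₂ = 6.593 × 0.4839 = 3.191 m.
V₂ = q/y₂ = 5.275/3.191 = 1.653 m/s. E₁ = y₁ + V₁²/2g = 6.541 m; E₂ = y₂ + V₂²/2g = 3.330 m. ΔE = E₁ − E₂ = 3.211 m.
Q = q·b = 5.275 × 10.7 = 56.44 m³/s. P = γ·Q·ΔE = 9.81 × 56.44 × 3.211 = 1778 kW.

P = 1778 kW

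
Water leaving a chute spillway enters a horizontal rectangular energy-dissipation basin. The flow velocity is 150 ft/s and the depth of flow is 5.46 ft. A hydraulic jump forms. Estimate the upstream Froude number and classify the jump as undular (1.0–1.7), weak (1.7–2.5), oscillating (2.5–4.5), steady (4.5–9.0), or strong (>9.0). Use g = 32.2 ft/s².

Fr₁ = 11.3; strong jump

Fr₁ = V₁/√(g·y₁) = 150/√(32.2×5.46) = 11.3.
Fr₁ = 11.3 lies in the strong range.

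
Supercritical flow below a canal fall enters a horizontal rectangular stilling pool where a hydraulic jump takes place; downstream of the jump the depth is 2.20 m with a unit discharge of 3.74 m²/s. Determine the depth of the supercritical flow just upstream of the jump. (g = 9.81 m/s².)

y₁ = 0.483 m

V₂ = q/y₂ = 3.74/2.20 = 1.70 m/s; Fr₂ = V₂/√(g·y₂) = 0.366.
Applying the sequent-depth relation in reverse, y₁/y₂ = ½[√(1 + 8Fr₂²) − 1] = ½[√2.071 − 1] = 0.220.
y₁ = 0.220 × 2.20 = 0.483 m.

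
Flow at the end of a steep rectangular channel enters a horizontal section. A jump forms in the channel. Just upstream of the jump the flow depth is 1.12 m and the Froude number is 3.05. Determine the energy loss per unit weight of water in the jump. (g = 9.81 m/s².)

ΔE = 1.67 m

Fr₁ = 3.05 (given).
Bélanger equation: y₂/y₁ = ½[√(1 + 8Fr₁²) − 1] = ½[√75.42 − 1] = 3.84.
y₂ = 3.84 × 1.12 = 4.30 m.
V₁ = Fr₁·√(g·y₁) = 3.05×√(9.81×1.12) = 10.1 m/s; q = V₁·y₁ = 11.3 m²/s. V₂ = q/y₂ = 11.3/4.30 = 2.63 m/s. E₁ = y₁ + V₁²/2g = 6.33 m; E₂ = y₂ + V₂²/2g = 4.66 m. ΔE = E₁ − E₂ = 1.67 m.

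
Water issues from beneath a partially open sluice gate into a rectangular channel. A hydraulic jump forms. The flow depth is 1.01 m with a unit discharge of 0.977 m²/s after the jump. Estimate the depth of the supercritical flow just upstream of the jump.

V₂ = q/y₂ = 0.977/1.01 = 0.967 m/s; Fr₂ = V₂/√(g·y₂) = 0.307.
Applying the sequent-depth relation in reverse, y₁/y₂ = ½[√(1 + 8Fr₂²) − 1] = ½[√1.756 − 1] = 0.162.
y₁ = 0.162 × 1.01 = 0.164 m.

y₁ = 0.164 m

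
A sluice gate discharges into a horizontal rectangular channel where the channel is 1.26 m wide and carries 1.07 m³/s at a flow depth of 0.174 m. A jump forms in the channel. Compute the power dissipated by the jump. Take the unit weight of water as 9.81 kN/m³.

q = Q/b = 1.07/1.26 = 0.849 m²/s; V₁ = q/y₁ = 4.88 m/s. Fr₁ = V₁/√(g·y₁) = 3.74.
From the momentum equation for a rectangular channel, y₂/y₁ = ½[√(1 + 8Fr₁²) − 1] = ½[√112.6 − 1] = 4.81.
y₂ = 4.81 × 0.174 = 0.836 m.
V₂ = q/y₂ = 0.849/0.836 = 1.02 m/s. E₁ = y₁ + V₁²/2g = 1.39 m; E₂ = y₂ + V₂²/2g = 0.889 m. ΔE = E₁ − E₂ = 0.499 m.
P = γ·Q·ΔE = 9.81 × 1.07 × 0.499 = 5.24 kW.

P = 5.24 kW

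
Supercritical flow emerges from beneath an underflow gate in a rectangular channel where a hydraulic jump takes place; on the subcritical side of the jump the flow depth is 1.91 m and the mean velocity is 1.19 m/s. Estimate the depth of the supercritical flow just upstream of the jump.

Fr₂ = V₂/√(g·y₂) = 1.19/√(9.81×1.91) = 0.275.
From the momentum equation (using Fr₂), y₁/y₂ = ½[√(1 + 8Fr₂²) − 1] = ½[√1.605 − 1] = 0.133.
y₁ = 0.133 × 1.91 = 0.255 m.

y₁ = 0.255 m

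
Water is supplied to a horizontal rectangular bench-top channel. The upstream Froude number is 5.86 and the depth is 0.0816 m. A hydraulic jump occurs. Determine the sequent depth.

y₂ = 0.637 m

Fr₁ = 5.86 (given).
Sequent-depth ratio: y₂/y₁ = ½[√(1 + 8Fr₁²) − 1] = ½[√275.7 − 1] = 7.80.
y₂ = 7.80 × 0.0816 = 0.637 m.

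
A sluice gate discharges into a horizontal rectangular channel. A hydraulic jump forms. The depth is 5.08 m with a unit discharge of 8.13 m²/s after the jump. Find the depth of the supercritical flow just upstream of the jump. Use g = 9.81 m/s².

y₁ = 0.477 m

V₂ = q/y₂ = 8.13/5.08 = 1.60 m/s; Fr₂ = V₂/√(g·y₂) = 0.227.
Since the conjugate-depth ratio holds either way, y₁/y₂ = ½[√(1 + 8Fr₂²) − 1] = ½[√1.411 − 1] = 0.0940.
y₁ = 0.0940 × 5.08 = 0.477 m.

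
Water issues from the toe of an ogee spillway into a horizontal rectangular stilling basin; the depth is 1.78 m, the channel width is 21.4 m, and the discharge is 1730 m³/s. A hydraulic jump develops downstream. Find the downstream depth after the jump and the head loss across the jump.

q = Q/b = 1730/21.4 = 80.8 m²/s; V₁ = q/y₁ = 45.4 m/s. Fr₁ = V₁/√(g·y₁) = 10.9.
Bélanger equation: y₂/y₁ = ½[√(1 + 8Fr₁²) − 1] = ½[√946.0 − 1] = 14.9.
y₂ = 14.9 × 1.78 = 26.5 m.
Head loss: ΔE = (y₂ − y₁)³/(4y₁y₂) = (26.5 − 1.78)³/(4×1.78×26.5) = 15076/189 = 80.0 m.

y₂ = 26.5 m; ΔE = 80.0 m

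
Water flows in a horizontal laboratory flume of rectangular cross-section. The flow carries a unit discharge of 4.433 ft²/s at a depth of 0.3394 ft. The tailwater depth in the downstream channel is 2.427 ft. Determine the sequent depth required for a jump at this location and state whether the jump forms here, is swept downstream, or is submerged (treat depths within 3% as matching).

y₂ = 1.734 ft; the jump is submerged

V₁ = q/y₁ = 4.433/0.3394 = 13.06 ft/s. Fr₁ = V₁/√(g·y₁) = 13.06/√(32.2×0.3394) = 3.951.
From the momentum equation for a rectangular channel, y₂/y₁ = ½[√(1 + 8Fr₁²) − 1] = ½[√125.88 − 1] = 5.110.
y₂ = 5.110 × 0.3394 = 1.734 ft.
Tailwater y_tw = 2.427 ft: y_tw > y₂, so the jump is submerged.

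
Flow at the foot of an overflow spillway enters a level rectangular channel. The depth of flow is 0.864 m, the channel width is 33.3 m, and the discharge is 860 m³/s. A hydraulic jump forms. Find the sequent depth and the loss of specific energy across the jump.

q = Q/b = 860/33.3 = 25.8 m²/s; V₁ = q/y₁ = 29.9 m/s. Fr₁ = V₁/√(g·y₁) = 10.3.
Sequent-depth ratio: y₂/y₁ = ½[√(1 + 8Fr₁²) − 1] = ½[√844.3 − 1] = 14.0.
y₂ = 14.0 × 0.864 = 12.1 m.
V₂ = q/y₂ = 25.8/12.1 = 2.13 m/s. E₁ = y₁ + V₁²/2g = 46.4 m; E₂ = y₂ + V₂²/2g = 12.4 m. ΔE = E₁ − E₂ = 34.1 m.

y₂ = 12.1 m; ΔE = 34.1 m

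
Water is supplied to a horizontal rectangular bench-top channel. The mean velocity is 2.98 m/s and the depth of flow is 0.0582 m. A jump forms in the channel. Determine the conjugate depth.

Fr₁ = V₁/√(g·y₁) = 2.98/√(9.81×0.0582) = 3.94.
Sequent-depth ratio: y₂/y₁ = ½[√(1 + 8Fr₁²) − 1] = ½[√125.4 − 1] = 5.10.
y₂ = 5.10 × 0.0582 = 0.297 m.

y₂ = 0.297 m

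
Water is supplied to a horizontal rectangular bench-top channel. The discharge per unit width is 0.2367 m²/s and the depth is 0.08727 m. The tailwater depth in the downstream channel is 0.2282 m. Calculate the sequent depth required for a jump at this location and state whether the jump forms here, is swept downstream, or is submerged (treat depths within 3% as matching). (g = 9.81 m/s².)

V₁ = q/y₁ = 0.2367/0.08727 = 2.712 m/s. Fr₁ = V₁/√(g·y₁) = 2.712/√(9.81×0.08727) = 2.931.
Bélanger equation: y₂/y₁ = ½[√(1 + 8Fr₁²) − 1] = ½[√69.742 − 1] = 3.676.
y₂ = 3.676 × 0.08727 = 0.3208 m.
Tailwater y_tw = 0.2282 m: y_tw < y₂, so the jump is swept downstream.

y₂ = 0.3208 m; the jump is swept downstream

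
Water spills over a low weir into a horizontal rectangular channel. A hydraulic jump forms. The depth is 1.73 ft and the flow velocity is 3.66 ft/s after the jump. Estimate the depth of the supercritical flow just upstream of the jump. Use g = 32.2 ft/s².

Fr₂ = V₂/√(g·y₂) = 3.66/√(32.2×1.73) = 0.490.
From the momentum equation (using Fr₂), y₁/y₂ = ½[√(1 + 8Fr₂²) − 1] = ½[√2.924 − 1] = 0.355.
y₁ = 0.355 × 1.73 = 0.614 ft.

y₁ = 0.614 ft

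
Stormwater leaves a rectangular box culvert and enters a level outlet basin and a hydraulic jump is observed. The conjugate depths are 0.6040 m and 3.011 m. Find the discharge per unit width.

For a rectangular channel the momentum equation gives q² = ½·g·y₁·y₂·(y₁ + y₂) = ½×9.81×0.6040×3.011×3.615 = 32.25.
q = √32.25 = 5.679 m²/s.

q = 5.679 m²/s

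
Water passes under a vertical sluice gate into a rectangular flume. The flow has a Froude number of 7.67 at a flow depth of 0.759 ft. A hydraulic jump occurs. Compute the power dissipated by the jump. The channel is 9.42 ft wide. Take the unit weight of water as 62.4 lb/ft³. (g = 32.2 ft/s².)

Fr₁ = 7.67 (given).
Conjugate-depth relation: y₂/y₁ = ½[√(1 + 8Fr₁²) − 1] = ½[√471.6 − 1] = 10.4.
y₂ = 10.4 × 0.759 = 7.86 ft.
V₁ = Fr₁·√(g·y₁) = 7.67×√(32.2×0.759) = 37.9 ft/s; q = V₁·y₁ = 28.8 ft²/s. V₂ = q/y₂ = 28.8/7.86 = 3.66 ft/s. E₁ = y₁ + V₁²/2g = 23.1 ft; E₂ = y₂ + V₂²/2g = 8.07 ft. ΔE = E₁ − E₂ = 15.0 ft.
Q = q·b = 28.8 × 9.42 = 271 cfs. P = γ·Q·ΔE/550 = 62.4 × 271 × 15.0 / 550 = 462 hp.

P = 462 hp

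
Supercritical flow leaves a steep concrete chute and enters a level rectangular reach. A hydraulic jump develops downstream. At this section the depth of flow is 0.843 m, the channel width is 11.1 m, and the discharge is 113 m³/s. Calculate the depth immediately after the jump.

y₂ = 4.60 m

q = Q/b = 113/11.1 = 10.2 m²/s; V₁ = q/y₁ = 12.1 m/s. Fr₁ = V₁/√(g·y₁) = 4.20.
Sequent-depth ratio: y₂/y₁ = ½[√(1 + 8Fr₁²) − 1] = ½[√142.1 − 1] = 5.46.
y₂ = 5.46 × 0.843 = 4.60 m.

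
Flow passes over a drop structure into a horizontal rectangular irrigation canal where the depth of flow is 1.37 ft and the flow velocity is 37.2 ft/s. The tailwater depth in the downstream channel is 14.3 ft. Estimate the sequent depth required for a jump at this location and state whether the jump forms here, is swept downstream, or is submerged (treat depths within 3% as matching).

y₂ = 10.2 ft; the jump is submerged

Fr₁ = V₁/√(g·y₁) = 37.2/√(32.2×1.37) = 5.60.
From the momentum equation for a rectangular channel, y₂/y₁ = ½[√(1 + 8Fr₁²) − 1] = ½[√252.0 − 1] = 7.44.
y₂ = 7.44 × 1.37 = 10.2 ft.
Tailwater y_tw = 14.3 ft: y_tw > y₂, so the jump is submerged.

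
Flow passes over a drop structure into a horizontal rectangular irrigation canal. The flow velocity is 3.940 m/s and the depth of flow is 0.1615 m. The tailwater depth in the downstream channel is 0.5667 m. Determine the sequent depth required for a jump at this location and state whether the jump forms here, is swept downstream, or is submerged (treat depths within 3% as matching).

Fr₁ = V₁/√(g·y₁) = 3.940/√(9.81×0.1615) = 3.130.
From the momentum equation for a rectangular channel, y₂/y₁ = ½[√(1 + 8Fr₁²) − 1] = ½[√79.386 − 1] = 3.955.
y₂ = 3.955 × 0.1615 = 0.6387 m.
Tailwater y_tw = 0.5667 m: y_tw < y₂, so the jump is swept downstream.

y₂ = 0.6387 m; the jump is swept downstream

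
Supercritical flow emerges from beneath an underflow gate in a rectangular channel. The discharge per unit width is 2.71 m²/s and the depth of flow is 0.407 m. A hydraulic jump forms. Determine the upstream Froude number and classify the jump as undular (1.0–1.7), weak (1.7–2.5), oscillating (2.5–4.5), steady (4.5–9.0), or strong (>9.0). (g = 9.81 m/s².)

Fr₁ = 3.33; oscillating jump

V₁ = q/y₁ = 2.71/0.407 = 6.66 m/s. Fr₁ = V₁/√(g·y₁) = 6.66/√(9.81×0.407) = 3.33.
Fr₁ = 3.33 lies in the oscillating range.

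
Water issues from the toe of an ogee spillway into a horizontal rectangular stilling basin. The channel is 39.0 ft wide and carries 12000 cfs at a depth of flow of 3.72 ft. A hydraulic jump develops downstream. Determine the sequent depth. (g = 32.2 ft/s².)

q = Q/b = 12000/39.0 = 308 ft²/s; V₁ = q/y₁ = 82.7 ft/s. Fr₁ = V₁/√(g·y₁) = 7.56.
From the momentum equation for a rectangular channel, y₂/y₁ = ½[√(1 + 8Fr₁²) − 1] = ½[√457.9 − 1] = 10.2.
y₂ = 10.2 × 3.72 = 37.9 ft.

y₂ = 37.9 ft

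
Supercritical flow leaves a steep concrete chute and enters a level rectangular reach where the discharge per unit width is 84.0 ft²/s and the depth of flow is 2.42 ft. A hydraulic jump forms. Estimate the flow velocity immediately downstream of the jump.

V₂ = 6.83 ft/s

V₁ = q/y₁ = 84.0/2.42 = 34.7 ft/s. Fr₁ = V₁/√(g·y₁) = 34.7/√(32.2×2.42) = 3.93.
Conjugate-depth relation: y₂/y₁ = ½[√(1 + 8Fr₁²) − 1] = ½[√124.7 − 1] = 5.08.
y₂ = 5.08 × 2.42 = 12.3 ft.
V₂ = q/y₂ = 84.0/12.3 = 6.83 ft/s.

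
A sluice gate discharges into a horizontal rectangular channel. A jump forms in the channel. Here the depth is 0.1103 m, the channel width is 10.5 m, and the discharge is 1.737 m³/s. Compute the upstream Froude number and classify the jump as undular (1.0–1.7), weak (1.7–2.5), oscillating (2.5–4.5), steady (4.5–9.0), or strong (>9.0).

Fr₁ = 1.442; undular jump

q = Q/b = 1.737/10.5 = 0.1654 m²/s; V₁ = q/y₁ = 1.500 m/s. Fr₁ = V₁/√(g·y₁) = 1.442.
Fr₁ = 1.442 lies in the undular range.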